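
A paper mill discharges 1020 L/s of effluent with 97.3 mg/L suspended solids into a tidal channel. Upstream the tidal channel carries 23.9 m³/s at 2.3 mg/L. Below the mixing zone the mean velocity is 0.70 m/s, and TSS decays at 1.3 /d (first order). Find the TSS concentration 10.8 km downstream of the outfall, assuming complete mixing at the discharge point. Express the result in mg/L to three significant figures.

1020 L/s = 1.02 m³/s.
After complete mixing, C₀ = (1.02·97.3 + 23.9·2.3) / 24.92 = 6.188 mg/L.
Travel time t = 1.08e+04 m / 0.70 m/s = 1.543e+04 s = 0.1786 d.
C = 6.188·exp(−1.3·0.1786) = 6.188·0.7928 = 4.906 mg/L.

4.91 mg/L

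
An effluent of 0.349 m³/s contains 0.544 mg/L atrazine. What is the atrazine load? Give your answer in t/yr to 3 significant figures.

Mass flux = Q·C = 0.349 m³/s × 0.544 g/m³ = 0.1899 g/s.
= 0.1899 g/s × 31.56 = 5.991 t/yr.

5.99 t/yr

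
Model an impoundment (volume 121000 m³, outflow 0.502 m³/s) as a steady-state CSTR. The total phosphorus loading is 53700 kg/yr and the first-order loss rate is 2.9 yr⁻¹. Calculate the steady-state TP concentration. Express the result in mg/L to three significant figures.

3.32 mg/L

Outflow Q = 0.502 m³/s × 3.156e+07 s/yr = 1.584e+07 m³/yr.
Steady-state CSTR mass balance: W = Q·C + k·V·C, so C = W/(Q + kV).
Q + kV = 1.584e+07 + 2.9·121000 = 1.619e+07 m³/yr.
C = 53700/1.619e+07 = 0.003316 kg/m³ = 3.316 mg/L.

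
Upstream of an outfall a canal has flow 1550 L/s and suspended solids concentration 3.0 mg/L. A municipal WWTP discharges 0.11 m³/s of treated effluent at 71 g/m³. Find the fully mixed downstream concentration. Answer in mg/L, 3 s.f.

1550 L/s = 1.55 m³/s.
Flow-weighted mixing gives C = (0.11·71 + 1.55·3) / (0.11 + 1.55) = 12.46/1.66 = 7.506 mg/L.

7.51 mg/L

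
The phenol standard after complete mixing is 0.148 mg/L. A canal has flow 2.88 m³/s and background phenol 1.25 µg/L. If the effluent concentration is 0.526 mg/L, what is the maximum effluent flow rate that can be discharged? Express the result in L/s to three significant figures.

1120 L/s

1.25 µg/L = 0.00125 mg/L.
Mass balance at complete mixing: C_std·(Q_w + Q_r) = Q_w·C_e + Q_r·C_b.
Rearranging, Q_w = Q_r·(C_std − C_b)/(C_e − C_std) = 2.88·(0.148 − 0.00125) / (0.526 − 0.148) = 1.118 m³/s.
= 1118 L/s.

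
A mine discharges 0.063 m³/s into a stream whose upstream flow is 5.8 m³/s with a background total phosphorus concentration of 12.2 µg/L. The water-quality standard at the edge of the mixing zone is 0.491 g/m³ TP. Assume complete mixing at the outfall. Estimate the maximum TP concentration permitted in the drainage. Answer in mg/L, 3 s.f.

12.2 µg/L = 0.0122 mg/L.
Mass balance: 0.491·5.863 = 0.063·Cₑ + 5.8·0.0122.
Cₑ = (2.879 − 0.07076) / 0.063 = 44.57 mg/L.

44.6 mg/L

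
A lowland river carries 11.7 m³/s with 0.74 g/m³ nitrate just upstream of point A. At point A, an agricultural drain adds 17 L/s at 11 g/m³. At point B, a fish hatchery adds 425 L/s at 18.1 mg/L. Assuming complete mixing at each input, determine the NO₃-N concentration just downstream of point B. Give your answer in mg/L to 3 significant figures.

17 L/s = 0.017 m³/s.
After input A: C = (11.7·0.74 + 0.017·11) / 11.72 = 0.7549 mg/L.
425 L/s = 0.425 m³/s.
After input B: C = (11.72·0.7549 + 0.425·18.1) / 12.14 = 1.362 mg/L.

1.36 mg/L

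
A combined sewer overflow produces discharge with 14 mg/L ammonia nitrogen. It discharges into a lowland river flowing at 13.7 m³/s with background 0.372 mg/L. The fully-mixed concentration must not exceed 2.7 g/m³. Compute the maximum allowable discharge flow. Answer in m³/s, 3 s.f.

2.82 m³/s

Mass balance at complete mixing: C_std·(Q_w + Q_r) = Q_w·C_e + Q_r·C_b.
Rearranging, Q_w = Q_r·(C_std − C_b)/(C_e − C_std) = 13.7·(2.7 − 0.372) / (14 − 2.7) = 2.822 m³/s.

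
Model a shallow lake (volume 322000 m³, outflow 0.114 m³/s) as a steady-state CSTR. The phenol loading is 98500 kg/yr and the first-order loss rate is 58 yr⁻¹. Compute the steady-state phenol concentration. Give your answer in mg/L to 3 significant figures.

4.42 mg/L

Outflow Q = 0.114 m³/s × 3.156e+07 s/yr = 3.598e+06 m³/yr.
Steady-state CSTR mass balance: W = Q·C + k·V·C, so C = W/(Q + kV).
Q + kV = 3.598e+06 + 58·322000 = 2.227e+07 m³/yr.
C = 98500/2.227e+07 = 0.004422 kg/m³ = 4.422 mg/L.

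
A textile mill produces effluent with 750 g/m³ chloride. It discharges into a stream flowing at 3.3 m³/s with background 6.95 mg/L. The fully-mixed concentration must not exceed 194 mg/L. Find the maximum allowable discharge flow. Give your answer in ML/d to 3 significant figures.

95.9 ML/d

Mass balance at complete mixing: C_std·(Q_w + Q_r) = Q_w·C_e + Q_r·C_b.
Rearranging, Q_w = Q_r·(C_std − C_b)/(C_e − C_std) = 3.3·(194 − 6.95) / (750 − 194) = 1.11 m³/s.
= 95.92 ML/d.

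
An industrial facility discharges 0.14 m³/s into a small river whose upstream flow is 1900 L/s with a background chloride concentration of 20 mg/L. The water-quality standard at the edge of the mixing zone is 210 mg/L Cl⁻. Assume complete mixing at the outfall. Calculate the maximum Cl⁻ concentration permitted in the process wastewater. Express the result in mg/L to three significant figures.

1900 L/s = 1.9 m³/s.
Mass balance: 210·2.04 = 0.14·Cₑ + 1.9·20.
Cₑ = (428.4 − 38) / 0.14 = 2789 mg/L.

2790 mg/L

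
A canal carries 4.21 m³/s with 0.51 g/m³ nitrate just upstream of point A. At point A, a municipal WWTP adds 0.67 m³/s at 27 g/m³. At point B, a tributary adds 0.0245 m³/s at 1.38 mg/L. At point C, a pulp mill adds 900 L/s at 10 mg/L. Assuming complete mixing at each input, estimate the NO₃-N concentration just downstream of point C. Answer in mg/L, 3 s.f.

After input A: C = (4.21·0.51 + 0.67·27) / 4.88 = 4.147 mg/L.
After input B: C = (4.88·4.147 + 0.0245·1.38) / 4.904 = 4.133 mg/L.
900 L/s = 0.9 m³/s.
After input C: C = (4.904·4.133 + 0.9·10) / 5.804 = 5.043 mg/L.

5.04 mg/L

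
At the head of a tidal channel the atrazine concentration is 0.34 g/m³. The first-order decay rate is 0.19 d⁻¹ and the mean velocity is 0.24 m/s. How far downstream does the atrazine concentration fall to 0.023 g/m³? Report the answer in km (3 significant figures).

From C = C₀·e^(−kt), t = ln(C₀/C)/k = ln(0.34/0.023)/0.19 = 2.693/0.19 = 14.18 d.
Distance = v·t = 0.24 m/s × 1.225e+06 s = 2.94e+05 m = 294 km.

294 km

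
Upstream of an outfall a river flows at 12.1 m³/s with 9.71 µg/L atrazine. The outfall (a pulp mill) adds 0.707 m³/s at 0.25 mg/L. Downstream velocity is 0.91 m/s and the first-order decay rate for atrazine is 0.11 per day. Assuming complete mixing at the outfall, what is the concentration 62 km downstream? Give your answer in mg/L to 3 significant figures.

9.71 µg/L = 0.00971 mg/L.
After complete mixing, C₀ = (0.707·0.25 + 12.1·0.00971) / 12.81 = 0.02298 mg/L.
Travel time t = 6.2e+04 m / 0.91 m/s = 6.813e+04 s = 0.7886 d.
C = 0.02298·exp(−0.11·0.7886) = 0.02298·0.9169 = 0.02107 mg/L.

0.0211 mg/L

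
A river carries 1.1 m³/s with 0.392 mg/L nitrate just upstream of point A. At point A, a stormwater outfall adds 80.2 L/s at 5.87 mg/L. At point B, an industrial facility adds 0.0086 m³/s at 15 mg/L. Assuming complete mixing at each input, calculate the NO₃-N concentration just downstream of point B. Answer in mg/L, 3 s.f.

80.2 L/s = 0.0802 m³/s.
After input A: C = (1.1·0.392 + 0.0802·5.87) / 1.18 = 0.7643 mg/L.
After input B: C = (1.18·0.7643 + 0.0086·15) / 1.189 = 0.8672 mg/L.

0.867 mg/L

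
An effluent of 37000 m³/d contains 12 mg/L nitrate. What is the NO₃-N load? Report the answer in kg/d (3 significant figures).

444 kg/d

37000 m³/d = 0.4282 m³/s.
Mass flux = Q·C = 0.4282 m³/s × 12 g/m³ = 5.139 g/s.
= 5.139 g/s × 86.4 = 444 kg/d.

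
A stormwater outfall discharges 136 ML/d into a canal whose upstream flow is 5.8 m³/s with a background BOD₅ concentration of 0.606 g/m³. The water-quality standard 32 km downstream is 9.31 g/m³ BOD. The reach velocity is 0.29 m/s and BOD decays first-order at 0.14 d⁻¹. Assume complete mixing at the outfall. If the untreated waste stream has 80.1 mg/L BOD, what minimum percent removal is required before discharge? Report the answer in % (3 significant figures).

136 ML/d = 1.574 m³/s.
Travel time to the compliance point: t = 3.2e+04/0.29 = 1.103e+05 s = 1.277 d; decay factor exp(−0.14·1.277) = 0.8363.
So the concentration just after mixing may be at most 9.31/0.8363 = 11.13 mg/L.
Mass balance: 11.13·7.374 = 1.574·Cₑ + 5.8·0.606.
Cₑ = (82.09 − 3.515) / 1.574 = 49.92 mg/L.
Required removal = 1 − 49.92/80.1 = 37.68 %.

37.7 %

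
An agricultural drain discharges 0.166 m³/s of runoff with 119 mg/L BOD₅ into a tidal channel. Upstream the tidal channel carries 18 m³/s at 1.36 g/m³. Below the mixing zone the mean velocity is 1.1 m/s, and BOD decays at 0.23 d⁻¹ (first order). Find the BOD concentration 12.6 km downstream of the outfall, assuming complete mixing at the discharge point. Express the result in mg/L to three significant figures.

2.36 mg/L

After complete mixing, C₀ = (0.166·119 + 18·1.36) / 18.17 = 2.435 mg/L.
Travel time t = 1.26e+04 m / 1.1 m/s = 1.145e+04 s = 0.1326 d.
C = 2.435·exp(−0.23·0.1326) = 2.435·0.97 = 2.362 mg/L.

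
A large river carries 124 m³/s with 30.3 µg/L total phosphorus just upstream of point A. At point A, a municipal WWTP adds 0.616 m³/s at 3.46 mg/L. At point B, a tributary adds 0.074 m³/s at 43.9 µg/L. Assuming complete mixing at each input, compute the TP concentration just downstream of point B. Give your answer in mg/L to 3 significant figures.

0.0473 mg/L

30.3 µg/L = 0.0303 mg/L.
After input A: C = (124·0.0303 + 0.616·3.46) / 124.6 = 0.04725 mg/L.
43.9 µg/L = 0.0439 mg/L.
After input B: C = (124.6·0.04725 + 0.074·0.0439) / 124.7 = 0.04725 mg/L.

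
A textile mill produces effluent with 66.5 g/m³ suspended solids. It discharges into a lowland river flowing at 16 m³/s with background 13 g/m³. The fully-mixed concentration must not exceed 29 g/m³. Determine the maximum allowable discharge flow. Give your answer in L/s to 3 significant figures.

6830 L/s

Mass balance at complete mixing: C_std·(Q_w + Q_r) = Q_w·C_e + Q_r·C_b.
Rearranging, Q_w = Q_r·(C_std − C_b)/(C_e − C_std) = 16·(29 − 13) / (66.5 − 29) = 6.827 m³/s.
= 6827 L/s.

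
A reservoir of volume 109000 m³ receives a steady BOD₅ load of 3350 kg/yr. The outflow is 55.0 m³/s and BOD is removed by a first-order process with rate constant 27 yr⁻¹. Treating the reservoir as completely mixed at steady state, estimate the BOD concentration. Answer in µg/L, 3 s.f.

1.93 µg/L

Outflow Q = 55.0 m³/s × 3.156e+07 s/yr = 1.736e+09 m³/yr.
Steady-state CSTR mass balance: W = Q·C + k·V·C, so C = W/(Q + kV).
Q + kV = 1.736e+09 + 27·109000 = 1.739e+09 m³/yr.
C = 3350/1.739e+09 = 1.927e-06 kg/m³ = 0.001927 mg/L = 1.927 µg/L.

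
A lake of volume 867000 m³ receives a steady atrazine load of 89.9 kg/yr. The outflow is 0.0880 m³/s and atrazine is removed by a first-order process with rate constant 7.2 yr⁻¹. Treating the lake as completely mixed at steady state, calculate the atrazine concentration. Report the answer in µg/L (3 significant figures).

9.97 µg/L

Outflow Q = 0.0880 m³/s × 3.156e+07 s/yr = 2.777e+06 m³/yr.
Steady-state CSTR mass balance: W = Q·C + k·V·C, so C = W/(Q + kV).
Q + kV = 2.777e+06 + 7.2·867000 = 9.019e+06 m³/yr.
C = 89.9/9.019e+06 = 9.967e-06 kg/m³ = 0.009967 mg/L = 9.967 µg/L.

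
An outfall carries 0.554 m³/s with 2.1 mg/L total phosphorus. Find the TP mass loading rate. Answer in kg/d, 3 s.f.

Mass flux = Q·C = 0.554 m³/s × 2.1 g/m³ = 1.163 g/s.
= 1.163 g/s × 86.4 = 100.5 kg/d.

101 kg/d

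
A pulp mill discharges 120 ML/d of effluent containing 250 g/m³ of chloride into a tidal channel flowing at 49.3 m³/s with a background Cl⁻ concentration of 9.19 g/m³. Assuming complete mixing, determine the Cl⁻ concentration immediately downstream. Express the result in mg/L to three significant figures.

120 ML/d = 1.389 m³/s.
By mass balance at complete mixing, C = (1.389·250 + 49.3·9.19) / (1.389 + 49.3) = 800.3/50.69 = 15.79 mg/L.

15.8 mg/L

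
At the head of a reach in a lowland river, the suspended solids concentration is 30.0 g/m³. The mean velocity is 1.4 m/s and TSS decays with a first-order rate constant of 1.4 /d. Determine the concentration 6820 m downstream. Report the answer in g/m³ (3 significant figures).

Travel time t = 6820 m / 1.4 m/s = 6820/1.4 = 4871 s = 0.05638 d.
First-order decay: C = 30.0·exp(−1.4·0.05638) = 30.0·0.9241 = 27.72 g/m³.

27.7 g/m³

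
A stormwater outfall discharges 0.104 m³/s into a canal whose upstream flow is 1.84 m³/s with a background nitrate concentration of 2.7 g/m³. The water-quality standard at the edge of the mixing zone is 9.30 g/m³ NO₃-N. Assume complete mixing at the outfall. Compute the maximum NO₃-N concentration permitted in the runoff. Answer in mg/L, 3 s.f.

Mass balance: 9.3·1.944 = 0.104·Cₑ + 1.84·2.7.
Cₑ = (18.08 − 4.968) / 0.104 = 126.1 mg/L.

126 mg/L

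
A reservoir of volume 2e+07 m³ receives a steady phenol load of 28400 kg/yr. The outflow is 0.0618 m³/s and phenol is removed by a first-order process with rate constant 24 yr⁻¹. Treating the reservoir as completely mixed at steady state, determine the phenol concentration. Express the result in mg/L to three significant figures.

0.0589 mg/L

Outflow Q = 0.0618 m³/s × 3.156e+07 s/yr = 1.95e+06 m³/yr.
Steady-state CSTR mass balance: W = Q·C + k·V·C, so C = W/(Q + kV).
Q + kV = 1.95e+06 + 24·2e+07 = 4.82e+08 m³/yr.
C = 28400/4.82e+08 = 5.893e-05 kg/m³ = 0.05893 mg/L.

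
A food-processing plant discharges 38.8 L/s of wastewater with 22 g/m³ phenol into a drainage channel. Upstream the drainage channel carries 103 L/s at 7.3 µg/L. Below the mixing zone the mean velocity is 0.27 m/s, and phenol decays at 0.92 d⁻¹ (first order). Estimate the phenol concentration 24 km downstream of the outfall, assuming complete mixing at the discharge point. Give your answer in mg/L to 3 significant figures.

38.8 L/s = 0.0388 m³/s.
103 L/s = 0.103 m³/s.
7.3 µg/L = 0.0073 mg/L.
After complete mixing, C₀ = (0.0388·22 + 0.103·0.0073) / 0.1418 = 6.025 mg/L.
Travel time t = 2.4e+04 m / 0.27 m/s = 8.889e+04 s = 1.029 d.
C = 6.025·exp(−0.92·1.029) = 6.025·0.3881 = 2.338 mg/L.

2.34 mg/L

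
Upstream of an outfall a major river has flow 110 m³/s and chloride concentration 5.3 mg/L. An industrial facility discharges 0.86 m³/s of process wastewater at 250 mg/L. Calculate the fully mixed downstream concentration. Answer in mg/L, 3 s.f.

Flow-weighted mixing gives C = (0.86·250 + 110·5.3) / (0.86 + 110) = 798/110.9 = 7.198 mg/L.

7.20 mg/L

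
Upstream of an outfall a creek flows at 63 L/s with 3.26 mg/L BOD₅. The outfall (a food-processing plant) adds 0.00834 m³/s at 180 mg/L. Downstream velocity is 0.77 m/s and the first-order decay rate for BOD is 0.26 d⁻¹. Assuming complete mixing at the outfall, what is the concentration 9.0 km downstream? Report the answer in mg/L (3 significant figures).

23.1 mg/L

63 L/s = 0.063 m³/s.
After complete mixing, C₀ = (0.00834·180 + 0.063·3.26) / 0.07134 = 23.92 mg/L.
Travel time t = 9000 m / 0.77 m/s = 1.169e+04 s = 0.1353 d.
C = 23.92·exp(−0.26·0.1353) = 23.92·0.9654 = 23.1 mg/L.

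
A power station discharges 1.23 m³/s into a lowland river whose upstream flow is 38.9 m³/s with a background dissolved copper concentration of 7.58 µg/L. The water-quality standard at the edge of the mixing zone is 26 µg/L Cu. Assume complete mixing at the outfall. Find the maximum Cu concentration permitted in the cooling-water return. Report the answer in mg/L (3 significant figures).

7.58 µg/L = 0.00758 mg/L.
26 µg/L = 0.026 mg/L.
Mass balance: 0.026·40.13 = 1.23·Cₑ + 38.9·0.00758.
Cₑ = (1.043 − 0.2949) / 1.23 = 0.6086 mg/L.

0.609 mg/L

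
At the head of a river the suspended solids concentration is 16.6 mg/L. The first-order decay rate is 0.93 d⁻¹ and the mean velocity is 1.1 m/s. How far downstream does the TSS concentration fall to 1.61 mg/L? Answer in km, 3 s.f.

238 km

From C = C₀·e^(−kt), t = ln(C₀/C)/k = ln(16.6/1.61)/0.93 = 2.333/0.93 = 2.509 d.
Distance = v·t = 1.1 m/s × 2.168e+05 s = 2.384e+05 m = 238.4 km.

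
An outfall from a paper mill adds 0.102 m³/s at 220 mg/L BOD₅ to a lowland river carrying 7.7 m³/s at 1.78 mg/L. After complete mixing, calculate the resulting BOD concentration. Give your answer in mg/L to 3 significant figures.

4.63 mg/L

Flow-weighted mixing gives C = (0.102·220 + 7.7·1.78) / (0.102 + 7.7) = 36.15/7.802 = 4.633 mg/L.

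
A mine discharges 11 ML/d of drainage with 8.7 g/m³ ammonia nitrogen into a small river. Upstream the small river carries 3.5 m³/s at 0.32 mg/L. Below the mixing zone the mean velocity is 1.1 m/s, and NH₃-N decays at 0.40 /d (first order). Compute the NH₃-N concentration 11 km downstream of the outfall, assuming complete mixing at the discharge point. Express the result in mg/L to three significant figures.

0.586 mg/L

11 ML/d = 0.1273 m³/s.
After complete mixing, C₀ = (0.1273·8.7 + 3.5·0.32) / 3.627 = 0.6141 mg/L.
Travel time t = 1.1e+04 m / 1.1 m/s = 1e+04 s = 0.1157 d.
C = 0.6141·exp(−0.40·0.1157) = 0.6141·0.9548 = 0.5863 mg/L.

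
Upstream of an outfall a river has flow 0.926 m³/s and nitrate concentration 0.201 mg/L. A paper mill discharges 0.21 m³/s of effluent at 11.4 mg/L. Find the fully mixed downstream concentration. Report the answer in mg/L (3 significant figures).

2.27 mg/L

Flow-weighted mixing gives C = (0.21·11.4 + 0.926·0.201) / (0.21 + 0.926) = 2.58/1.136 = 2.271 mg/L.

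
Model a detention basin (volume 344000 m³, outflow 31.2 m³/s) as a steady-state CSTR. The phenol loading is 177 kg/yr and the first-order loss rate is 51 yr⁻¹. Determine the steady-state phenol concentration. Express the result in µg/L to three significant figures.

Outflow Q = 31.2 m³/s × 3.156e+07 s/yr = 9.846e+08 m³/yr.
Steady-state CSTR mass balance: W = Q·C + k·V·C, so C = W/(Q + kV).
Q + kV = 9.846e+08 + 51·344000 = 1.002e+09 m³/yr.
C = 177/1.002e+09 = 1.766e-07 kg/m³ = 0.0001766 mg/L = 0.1766 µg/L.

0.177 µg/L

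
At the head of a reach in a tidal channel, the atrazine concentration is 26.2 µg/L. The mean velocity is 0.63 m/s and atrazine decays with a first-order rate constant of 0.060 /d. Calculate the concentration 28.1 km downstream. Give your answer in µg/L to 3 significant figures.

Travel time t = 28.1 km / 0.63 m/s = 2.81e+04/0.63 = 4.46e+04 s = 0.5162 d.
First-order decay: C = 26.2·exp(−0.060·0.5162) = 26.2·0.9695 = 25.4 µg/L.

25.4 µg/L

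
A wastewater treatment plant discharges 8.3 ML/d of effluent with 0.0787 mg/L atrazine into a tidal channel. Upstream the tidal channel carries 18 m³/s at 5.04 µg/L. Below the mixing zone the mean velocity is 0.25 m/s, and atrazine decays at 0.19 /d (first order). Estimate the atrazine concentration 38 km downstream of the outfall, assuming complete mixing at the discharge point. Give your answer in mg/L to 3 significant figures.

8.3 ML/d = 0.09606 m³/s.
5.04 µg/L = 0.00504 mg/L.
After complete mixing, C₀ = (0.09606·0.0787 + 18·0.00504) / 18.1 = 0.005431 mg/L.
Travel time t = 3.8e+04 m / 0.25 m/s = 1.52e+05 s = 1.759 d.
C = 0.005431·exp(−0.19·1.759) = 0.005431·0.7159 = 0.003888 mg/L.

0.00389 mg/L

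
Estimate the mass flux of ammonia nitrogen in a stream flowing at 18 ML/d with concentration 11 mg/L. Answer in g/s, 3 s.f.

2.29 g/s

18 ML/d = 0.2083 m³/s.
Mass flux = Q·C = 0.2083 m³/s × 11 g/m³ = 2.292 g/s.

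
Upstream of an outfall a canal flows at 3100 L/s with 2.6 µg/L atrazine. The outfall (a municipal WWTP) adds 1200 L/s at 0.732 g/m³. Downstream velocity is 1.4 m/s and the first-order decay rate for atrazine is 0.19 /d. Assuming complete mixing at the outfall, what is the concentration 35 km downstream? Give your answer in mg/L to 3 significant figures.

1200 L/s = 1.2 m³/s.
3100 L/s = 3.1 m³/s.
2.6 µg/L = 0.0026 mg/L.
After complete mixing, C₀ = (1.2·0.732 + 3.1·0.0026) / 4.3 = 0.2062 mg/L.
Travel time t = 3.5e+04 m / 1.4 m/s = 2.5e+04 s = 0.2894 d.
C = 0.2062·exp(−0.19·0.2894) = 0.2062·0.9465 = 0.1951 mg/L.

0.195 mg/L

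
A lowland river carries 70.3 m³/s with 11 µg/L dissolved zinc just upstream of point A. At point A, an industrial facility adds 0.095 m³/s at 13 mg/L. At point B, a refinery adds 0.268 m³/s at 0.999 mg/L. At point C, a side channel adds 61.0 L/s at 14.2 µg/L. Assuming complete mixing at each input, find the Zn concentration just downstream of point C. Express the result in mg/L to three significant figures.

0.0322 mg/L

11 µg/L = 0.011 mg/L.
After input A: C = (70.3·0.011 + 0.095·13) / 70.39 = 0.02853 mg/L.
After input B: C = (70.39·0.02853 + 0.268·0.999) / 70.66 = 0.03221 mg/L.
61.0 L/s = 0.061 m³/s.
14.2 µg/L = 0.0142 mg/L.
After input C: C = (70.66·0.03221 + 0.061·0.0142) / 70.72 = 0.03219 mg/L.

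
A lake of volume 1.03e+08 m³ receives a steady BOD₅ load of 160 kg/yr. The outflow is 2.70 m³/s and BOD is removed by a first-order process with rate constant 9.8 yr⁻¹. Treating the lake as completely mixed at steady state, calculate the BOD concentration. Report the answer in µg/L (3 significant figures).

0.146 µg/L

Outflow Q = 2.70 m³/s × 3.156e+07 s/yr = 8.521e+07 m³/yr.
Steady-state CSTR mass balance: W = Q·C + k·V·C, so C = W/(Q + kV).
Q + kV = 8.521e+07 + 9.8·1.03e+08 = 1.095e+09 m³/yr.
C = 160/1.095e+09 = 1.462e-07 kg/m³ = 0.0001462 mg/L = 0.1462 µg/L.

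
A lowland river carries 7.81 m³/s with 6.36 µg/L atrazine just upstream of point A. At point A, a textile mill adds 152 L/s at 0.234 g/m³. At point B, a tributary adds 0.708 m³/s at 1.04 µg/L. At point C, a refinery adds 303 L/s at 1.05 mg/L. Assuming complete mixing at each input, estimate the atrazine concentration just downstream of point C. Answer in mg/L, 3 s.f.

6.36 µg/L = 0.00636 mg/L.
152 L/s = 0.152 m³/s.
After input A: C = (7.81·0.00636 + 0.152·0.234) / 7.962 = 0.01071 mg/L.
1.04 µg/L = 0.00104 mg/L.
After input B: C = (7.962·0.01071 + 0.708·0.00104) / 8.67 = 0.009916 mg/L.
303 L/s = 0.303 m³/s.
After input C: C = (8.67·0.009916 + 0.303·1.05) / 8.973 = 0.04504 mg/L.

0.0450 mg/L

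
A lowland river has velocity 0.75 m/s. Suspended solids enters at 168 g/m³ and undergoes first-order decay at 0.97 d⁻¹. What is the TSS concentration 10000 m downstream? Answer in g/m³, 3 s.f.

145 g/m³

Travel time t = 10000 m / 0.75 m/s = 1e+04/0.75 = 1.333e+04 s = 0.1543 d.
First-order decay: C = 168·exp(−0.97·0.1543) = 168·0.861 = 144.6 g/m³.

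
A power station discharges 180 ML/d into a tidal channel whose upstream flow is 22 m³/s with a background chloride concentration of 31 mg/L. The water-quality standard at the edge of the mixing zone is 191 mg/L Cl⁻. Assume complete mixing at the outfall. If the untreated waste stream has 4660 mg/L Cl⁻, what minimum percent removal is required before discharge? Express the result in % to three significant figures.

180 ML/d = 2.083 m³/s.
Mass balance: 191·24.08 = 2.083·Cₑ + 22·31.
Cₑ = (4600 − 682) / 2.083 = 1881 mg/L.
Required removal = 1 − 1881/4660 = 59.64 %.

59.6 %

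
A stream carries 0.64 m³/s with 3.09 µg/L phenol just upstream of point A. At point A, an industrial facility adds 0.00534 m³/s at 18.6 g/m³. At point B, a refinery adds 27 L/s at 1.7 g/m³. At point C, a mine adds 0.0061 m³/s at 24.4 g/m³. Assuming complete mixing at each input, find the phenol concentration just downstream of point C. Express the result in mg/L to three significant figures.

0.436 mg/L

3.09 µg/L = 0.00309 mg/L.
After input A: C = (0.64·0.00309 + 0.00534·18.6) / 0.6453 = 0.157 mg/L.
27 L/s = 0.027 m³/s.
After input B: C = (0.6453·0.157 + 0.027·1.7) / 0.6723 = 0.2189 mg/L.
After input C: C = (0.6723·0.2189 + 0.0061·24.4) / 0.6784 = 0.4364 mg/L.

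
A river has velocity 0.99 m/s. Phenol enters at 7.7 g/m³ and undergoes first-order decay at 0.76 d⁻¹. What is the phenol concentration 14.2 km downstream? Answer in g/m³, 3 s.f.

Travel time t = 14.2 km / 0.99 m/s = 1.42e+04/0.99 = 1.434e+04 s = 0.166 d.
First-order decay: C = 7.7·exp(−0.76·0.166) = 7.7·0.8815 = 6.787 g/m³.

6.79 g/m³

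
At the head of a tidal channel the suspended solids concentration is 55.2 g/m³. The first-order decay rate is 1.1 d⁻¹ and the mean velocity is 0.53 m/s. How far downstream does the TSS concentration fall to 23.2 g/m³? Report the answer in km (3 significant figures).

36.1 km

From C = C₀·e^(−kt), t = ln(C₀/C)/k = ln(55.2/23.2)/1.1 = 0.8668/1.1 = 0.788 d.
Distance = v·t = 0.53 m/s × 6.808e+04 s = 3.608e+04 m = 36.08 km.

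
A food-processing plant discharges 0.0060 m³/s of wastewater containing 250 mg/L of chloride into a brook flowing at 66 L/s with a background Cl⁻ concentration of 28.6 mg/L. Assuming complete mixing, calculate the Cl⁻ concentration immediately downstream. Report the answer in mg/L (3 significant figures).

47.0 mg/L

66 L/s = 0.066 m³/s.
By mass balance at complete mixing, C = (0.006·250 + 0.066·28.6) / (0.006 + 0.066) = 3.388/0.072 = 47.05 mg/L.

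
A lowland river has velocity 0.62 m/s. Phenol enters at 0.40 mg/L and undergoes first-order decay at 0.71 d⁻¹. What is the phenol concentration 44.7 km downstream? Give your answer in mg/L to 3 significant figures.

Travel time t = 44.7 km / 0.62 m/s = 4.47e+04/0.62 = 7.21e+04 s = 0.8345 d.
First-order decay: C = 0.40·exp(−0.71·0.8345) = 0.40·0.553 = 0.2212 mg/L.

0.221 mg/L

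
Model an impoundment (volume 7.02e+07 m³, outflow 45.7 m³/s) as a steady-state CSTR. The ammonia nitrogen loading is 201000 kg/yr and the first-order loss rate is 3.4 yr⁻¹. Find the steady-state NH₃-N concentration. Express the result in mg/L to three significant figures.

Outflow Q = 45.7 m³/s × 3.156e+07 s/yr = 1.442e+09 m³/yr.
Steady-state CSTR mass balance: W = Q·C + k·V·C, so C = W/(Q + kV).
Q + kV = 1.442e+09 + 3.4·7.02e+07 = 1.681e+09 m³/yr.
C = 201000/1.681e+09 = 0.0001196 kg/m³ = 0.1196 mg/L.

0.120 mg/L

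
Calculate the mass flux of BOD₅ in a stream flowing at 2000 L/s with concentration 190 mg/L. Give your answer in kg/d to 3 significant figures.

2000 L/s = 2 m³/s.
Mass flux = Q·C = 2 m³/s × 190 g/m³ = 380 g/s.
= 380 g/s × 86.4 = 3.283e+04 kg/d.

32800 kg/d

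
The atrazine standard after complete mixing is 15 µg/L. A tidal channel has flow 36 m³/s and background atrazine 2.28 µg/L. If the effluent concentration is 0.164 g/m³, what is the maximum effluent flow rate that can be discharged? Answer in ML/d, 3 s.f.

266 ML/d

2.28 µg/L = 0.00228 mg/L.
15 µg/L = 0.015 mg/L.
Mass balance at complete mixing: C_std·(Q_w + Q_r) = Q_w·C_e + Q_r·C_b.
Rearranging, Q_w = Q_r·(C_std − C_b)/(C_e − C_std) = 36·(0.015 − 0.00228) / (0.164 − 0.015) = 3.073 m³/s.
= 265.5 ML/d.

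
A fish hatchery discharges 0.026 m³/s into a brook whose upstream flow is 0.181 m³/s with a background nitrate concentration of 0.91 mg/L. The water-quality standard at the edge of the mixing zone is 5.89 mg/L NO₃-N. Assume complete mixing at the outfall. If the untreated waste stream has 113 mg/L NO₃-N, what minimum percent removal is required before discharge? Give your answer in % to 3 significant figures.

64.1 %

Mass balance: 5.89·0.207 = 0.026·Cₑ + 0.181·0.91.
Cₑ = (1.219 − 0.1647) / 0.026 = 40.56 mg/L.
Required removal = 1 − 40.56/113 = 64.11 %.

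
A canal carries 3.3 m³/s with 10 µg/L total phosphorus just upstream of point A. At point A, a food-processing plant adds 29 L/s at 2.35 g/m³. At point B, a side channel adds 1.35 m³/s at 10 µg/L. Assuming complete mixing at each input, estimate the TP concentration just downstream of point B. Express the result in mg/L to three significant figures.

10 µg/L = 0.01 mg/L.
29 L/s = 0.029 m³/s.
After input A: C = (3.3·0.01 + 0.029·2.35) / 3.329 = 0.03038 mg/L.
10 µg/L = 0.01 mg/L.
After input B: C = (3.329·0.03038 + 1.35·0.01) / 4.679 = 0.0245 mg/L.

0.0245 mg/L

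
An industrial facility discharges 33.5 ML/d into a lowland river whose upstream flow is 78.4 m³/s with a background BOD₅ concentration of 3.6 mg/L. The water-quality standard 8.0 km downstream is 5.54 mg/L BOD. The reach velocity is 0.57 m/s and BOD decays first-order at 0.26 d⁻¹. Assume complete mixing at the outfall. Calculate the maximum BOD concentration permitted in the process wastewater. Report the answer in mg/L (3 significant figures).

446 mg/L

33.5 ML/d = 0.3877 m³/s.
Travel time to the compliance point: t = 8000/0.57 = 1.404e+04 s = 0.1624 d; decay factor exp(−0.26·0.1624) = 0.9586.
So the concentration just after mixing may be at most 5.54/0.9586 = 5.779 mg/L.
Mass balance: 5.779·78.79 = 0.3877·Cₑ + 78.4·3.6.
Cₑ = (455.3 − 282.2) / 0.3877 = 446.4 mg/L.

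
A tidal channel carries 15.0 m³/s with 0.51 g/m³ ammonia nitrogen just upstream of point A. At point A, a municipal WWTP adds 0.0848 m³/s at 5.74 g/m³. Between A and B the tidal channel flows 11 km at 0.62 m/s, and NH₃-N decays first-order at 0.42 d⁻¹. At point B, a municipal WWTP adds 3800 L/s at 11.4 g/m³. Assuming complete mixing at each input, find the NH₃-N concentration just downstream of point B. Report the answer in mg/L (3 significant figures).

2.69 mg/L

After input A: C = (15·0.51 + 0.0848·5.74) / 15.08 = 0.5394 mg/L.
Over the 11 km reach to input B (t = 1.774e+04 s = 0.2053 d), decay gives C = 0.5394·exp(−0.42·0.2053) = 0.4948 mg/L.
3800 L/s = 3.8 m³/s.
After input B: C = (15.08·0.4948 + 3.8·11.4) / 18.88 = 2.689 mg/L.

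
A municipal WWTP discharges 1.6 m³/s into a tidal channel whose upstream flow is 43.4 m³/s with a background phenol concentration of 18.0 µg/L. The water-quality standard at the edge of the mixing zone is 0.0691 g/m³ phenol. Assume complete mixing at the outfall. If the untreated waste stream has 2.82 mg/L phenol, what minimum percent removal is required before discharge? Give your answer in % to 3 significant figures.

48.4 %

18.0 µg/L = 0.018 mg/L.
Mass balance: 0.0691·45 = 1.6·Cₑ + 43.4·0.018.
Cₑ = (3.109 − 0.7812) / 1.6 = 1.455 mg/L.
Required removal = 1 − 1.455/2.82 = 48.4 %.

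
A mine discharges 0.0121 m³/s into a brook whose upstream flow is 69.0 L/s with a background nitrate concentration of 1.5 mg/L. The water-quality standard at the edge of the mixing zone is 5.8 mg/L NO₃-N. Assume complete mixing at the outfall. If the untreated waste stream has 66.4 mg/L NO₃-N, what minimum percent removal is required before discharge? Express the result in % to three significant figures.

69.0 L/s = 0.069 m³/s.
Mass balance: 5.8·0.0811 = 0.0121·Cₑ + 0.069·1.5.
Cₑ = (0.4704 − 0.1035) / 0.0121 = 30.32 mg/L.
Required removal = 1 − 30.32/66.4 = 54.34 %.

54.3 %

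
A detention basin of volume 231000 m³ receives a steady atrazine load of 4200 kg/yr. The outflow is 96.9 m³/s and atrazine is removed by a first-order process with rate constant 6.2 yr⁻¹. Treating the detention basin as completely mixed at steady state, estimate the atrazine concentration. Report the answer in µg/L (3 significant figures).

Outflow Q = 96.9 m³/s × 3.156e+07 s/yr = 3.058e+09 m³/yr.
Steady-state CSTR mass balance: W = Q·C + k·V·C, so C = W/(Q + kV).
Q + kV = 3.058e+09 + 6.2·231000 = 3.059e+09 m³/yr.
C = 4200/3.059e+09 = 1.373e-06 kg/m³ = 0.001373 mg/L = 1.373 µg/L.

1.37 µg/L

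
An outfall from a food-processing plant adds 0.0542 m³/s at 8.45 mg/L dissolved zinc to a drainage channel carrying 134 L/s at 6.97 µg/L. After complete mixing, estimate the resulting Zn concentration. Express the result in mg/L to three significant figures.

134 L/s = 0.134 m³/s.
6.97 µg/L = 0.00697 mg/L.
Conservation of mass across the mixing zone: C = (0.0542·8.45 + 0.134·0.00697) / (0.0542 + 0.134) = 0.4589/0.1882 = 2.438 mg/L.

2.44 mg/L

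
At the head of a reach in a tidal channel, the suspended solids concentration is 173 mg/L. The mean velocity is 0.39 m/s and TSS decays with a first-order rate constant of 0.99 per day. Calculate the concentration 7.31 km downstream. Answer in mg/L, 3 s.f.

140 mg/L

Travel time t = 7.31 km / 0.39 m/s = 7310/0.39 = 1.874e+04 s = 0.2169 d.
First-order decay: C = 173·exp(−0.99·0.2169) = 173·0.8067 = 139.6 mg/L.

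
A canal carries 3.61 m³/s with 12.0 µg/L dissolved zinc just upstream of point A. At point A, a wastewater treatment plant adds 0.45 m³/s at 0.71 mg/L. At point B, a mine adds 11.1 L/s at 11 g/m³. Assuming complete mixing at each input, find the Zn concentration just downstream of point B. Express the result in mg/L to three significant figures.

0.119 mg/L

12.0 µg/L = 0.012 mg/L.
After input A: C = (3.61·0.012 + 0.45·0.71) / 4.06 = 0.08936 mg/L.
11.1 L/s = 0.0111 m³/s.
After input B: C = (4.06·0.08936 + 0.0111·11) / 4.071 = 0.1191 mg/L.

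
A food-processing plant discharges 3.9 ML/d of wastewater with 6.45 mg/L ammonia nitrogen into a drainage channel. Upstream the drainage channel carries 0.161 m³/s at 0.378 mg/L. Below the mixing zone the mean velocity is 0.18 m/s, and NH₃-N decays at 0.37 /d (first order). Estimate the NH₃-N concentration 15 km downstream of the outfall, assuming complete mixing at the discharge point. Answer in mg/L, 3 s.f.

3.9 ML/d = 0.04514 m³/s.
After complete mixing, C₀ = (0.04514·6.45 + 0.161·0.378) / 0.2061 = 1.708 mg/L.
Travel time t = 1.5e+04 m / 0.18 m/s = 8.333e+04 s = 0.9645 d.
C = 1.708·exp(−0.37·0.9645) = 1.708·0.6999 = 1.195 mg/L.

1.20 mg/L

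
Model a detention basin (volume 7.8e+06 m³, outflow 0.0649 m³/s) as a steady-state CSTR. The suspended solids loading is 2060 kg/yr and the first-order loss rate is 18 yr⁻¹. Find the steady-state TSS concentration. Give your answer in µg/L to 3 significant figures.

14.5 µg/L

Outflow Q = 0.0649 m³/s × 3.156e+07 s/yr = 2.048e+06 m³/yr.
Steady-state CSTR mass balance: W = Q·C + k·V·C, so C = W/(Q + kV).
Q + kV = 2.048e+06 + 18·7.8e+06 = 1.424e+08 m³/yr.
C = 2060/1.424e+08 = 1.446e-05 kg/m³ = 0.01446 mg/L = 14.46 µg/L.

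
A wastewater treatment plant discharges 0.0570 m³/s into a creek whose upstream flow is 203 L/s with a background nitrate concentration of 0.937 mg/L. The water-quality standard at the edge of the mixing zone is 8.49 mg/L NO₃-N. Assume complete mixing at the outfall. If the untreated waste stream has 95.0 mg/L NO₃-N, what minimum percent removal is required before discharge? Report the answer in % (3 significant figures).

62.7 %

203 L/s = 0.203 m³/s.
Mass balance: 8.49·0.26 = 0.057·Cₑ + 0.203·0.937.
Cₑ = (2.207 − 0.1902) / 0.057 = 35.39 mg/L.
Required removal = 1 − 35.39/95.0 = 62.75 %.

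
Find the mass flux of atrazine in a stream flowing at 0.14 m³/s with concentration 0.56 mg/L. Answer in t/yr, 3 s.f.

2.47 t/yr

Mass flux = Q·C = 0.14 m³/s × 0.56 g/m³ = 0.0784 g/s.
= 0.0784 g/s × 31.56 = 2.474 t/yr.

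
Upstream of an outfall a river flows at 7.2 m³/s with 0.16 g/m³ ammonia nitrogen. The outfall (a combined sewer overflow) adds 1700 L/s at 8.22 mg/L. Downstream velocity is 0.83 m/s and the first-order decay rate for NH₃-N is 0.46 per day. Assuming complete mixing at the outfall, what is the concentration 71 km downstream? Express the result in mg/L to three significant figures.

1700 L/s = 1.7 m³/s.
After complete mixing, C₀ = (1.7·8.22 + 7.2·0.16) / 8.9 = 1.7 mg/L.
Travel time t = 7.1e+04 m / 0.83 m/s = 8.554e+04 s = 0.9901 d.
C = 1.7·exp(−0.46·0.9901) = 1.7·0.6342 = 1.078 mg/L.

1.08 mg/L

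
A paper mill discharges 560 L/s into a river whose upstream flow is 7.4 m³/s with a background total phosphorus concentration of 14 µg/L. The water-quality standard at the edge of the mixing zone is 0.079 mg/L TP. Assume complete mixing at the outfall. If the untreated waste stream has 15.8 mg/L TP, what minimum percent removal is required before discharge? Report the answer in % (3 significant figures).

94.1 %

560 L/s = 0.56 m³/s.
14 µg/L = 0.014 mg/L.
Mass balance: 0.079·7.96 = 0.56·Cₑ + 7.4·0.014.
Cₑ = (0.6288 − 0.1036) / 0.56 = 0.9379 mg/L.
Required removal = 1 − 0.9379/15.8 = 94.06 %.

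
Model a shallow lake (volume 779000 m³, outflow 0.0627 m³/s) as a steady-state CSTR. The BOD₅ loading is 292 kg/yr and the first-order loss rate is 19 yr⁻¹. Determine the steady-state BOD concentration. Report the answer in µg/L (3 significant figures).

17.4 µg/L

Outflow Q = 0.0627 m³/s × 3.156e+07 s/yr = 1.979e+06 m³/yr.
Steady-state CSTR mass balance: W = Q·C + k·V·C, so C = W/(Q + kV).
Q + kV = 1.979e+06 + 19·779000 = 1.678e+07 m³/yr.
C = 292/1.678e+07 = 1.74e-05 kg/m³ = 0.0174 mg/L = 17.4 µg/L.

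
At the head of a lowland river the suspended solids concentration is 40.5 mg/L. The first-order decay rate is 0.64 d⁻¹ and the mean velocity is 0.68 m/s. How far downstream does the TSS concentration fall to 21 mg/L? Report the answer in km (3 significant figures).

60.3 km

From C = C₀·e^(−kt), t = ln(C₀/C)/k = ln(40.5/21)/0.64 = 0.6568/0.64 = 1.026 d.
Distance = v·t = 0.68 m/s × 8.867e+04 s = 6.029e+04 m = 60.29 km.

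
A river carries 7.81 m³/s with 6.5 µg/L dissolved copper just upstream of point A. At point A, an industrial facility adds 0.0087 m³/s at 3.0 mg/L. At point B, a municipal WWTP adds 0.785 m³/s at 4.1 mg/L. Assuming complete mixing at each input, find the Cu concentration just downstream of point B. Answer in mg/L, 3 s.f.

6.5 µg/L = 0.0065 mg/L.
After input A: C = (7.81·0.0065 + 0.0087·3) / 7.819 = 0.009831 mg/L.
After input B: C = (7.819·0.009831 + 0.785·4.1) / 8.604 = 0.383 mg/L.

0.383 mg/L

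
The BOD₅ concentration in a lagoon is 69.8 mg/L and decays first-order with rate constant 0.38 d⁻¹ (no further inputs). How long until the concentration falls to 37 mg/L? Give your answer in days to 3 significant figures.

1.67 d

t = ln(C₀/C)/k = ln(69.8/37)/0.38 = 0.6347/0.38 = 1.67 d.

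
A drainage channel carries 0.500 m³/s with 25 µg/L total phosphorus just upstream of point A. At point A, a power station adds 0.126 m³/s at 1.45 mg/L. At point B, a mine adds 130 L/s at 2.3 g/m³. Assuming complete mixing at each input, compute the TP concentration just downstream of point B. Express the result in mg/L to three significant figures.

0.654 mg/L

25 µg/L = 0.025 mg/L.
After input A: C = (0.5·0.025 + 0.126·1.45) / 0.626 = 0.3118 mg/L.
130 L/s = 0.13 m³/s.
After input B: C = (0.626·0.3118 + 0.13·2.3) / 0.756 = 0.6537 mg/L.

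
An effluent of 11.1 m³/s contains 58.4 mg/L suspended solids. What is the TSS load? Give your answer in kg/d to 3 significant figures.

56000 kg/d

Mass flux = Q·C = 11.1 m³/s × 58.4 g/m³ = 648.2 g/s.
= 648.2 g/s × 86.4 = 5.601e+04 kg/d.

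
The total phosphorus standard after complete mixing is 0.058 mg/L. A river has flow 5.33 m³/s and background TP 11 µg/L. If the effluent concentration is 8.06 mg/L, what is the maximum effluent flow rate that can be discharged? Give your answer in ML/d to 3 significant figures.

11 µg/L = 0.011 mg/L.
Mass balance at complete mixing: C_std·(Q_w + Q_r) = Q_w·C_e + Q_r·C_b.
Rearranging, Q_w = Q_r·(C_std − C_b)/(C_e − C_std) = 5.33·(0.058 − 0.011) / (8.06 − 0.058) = 0.03131 m³/s.
= 2.705 ML/d.

2.70 ML/d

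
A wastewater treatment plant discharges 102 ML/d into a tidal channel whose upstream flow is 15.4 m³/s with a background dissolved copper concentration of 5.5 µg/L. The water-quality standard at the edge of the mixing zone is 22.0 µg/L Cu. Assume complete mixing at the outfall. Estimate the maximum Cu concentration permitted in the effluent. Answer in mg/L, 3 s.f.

0.237 mg/L

102 ML/d = 1.181 m³/s.
5.5 µg/L = 0.0055 mg/L.
22.0 µg/L = 0.022 mg/L.
Mass balance: 0.022·16.58 = 1.181·Cₑ + 15.4·0.0055.
Cₑ = (0.3648 − 0.0847) / 1.181 = 0.2372 mg/L.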